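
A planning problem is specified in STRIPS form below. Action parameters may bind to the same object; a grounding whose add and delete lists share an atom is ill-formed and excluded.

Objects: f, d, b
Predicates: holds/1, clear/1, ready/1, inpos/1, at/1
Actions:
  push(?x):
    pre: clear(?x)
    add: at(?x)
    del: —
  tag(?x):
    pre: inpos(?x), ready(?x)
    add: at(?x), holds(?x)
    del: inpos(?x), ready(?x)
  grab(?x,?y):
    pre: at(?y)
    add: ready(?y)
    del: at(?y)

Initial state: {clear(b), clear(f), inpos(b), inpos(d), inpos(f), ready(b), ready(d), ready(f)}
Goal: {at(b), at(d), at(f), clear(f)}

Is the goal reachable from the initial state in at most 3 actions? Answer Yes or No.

Yes

1. push(f)  →  {at(f), clear(b), clear(f), inpos(b), inpos(d), inpos(f), ready(b), ready(d), ready(f)}
2. push(b)  →  {at(b), at(f), clear(b), clear(f), inpos(b), inpos(d), inpos(f), ready(b), ready(d), ready(f)}
3. tag(d)  →  {at(b), at(d), at(f), clear(b), clear(f), holds(d), inpos(b), inpos(f), ready(b), ready(f)}
optimal plan length = 3; 3 ≤ 3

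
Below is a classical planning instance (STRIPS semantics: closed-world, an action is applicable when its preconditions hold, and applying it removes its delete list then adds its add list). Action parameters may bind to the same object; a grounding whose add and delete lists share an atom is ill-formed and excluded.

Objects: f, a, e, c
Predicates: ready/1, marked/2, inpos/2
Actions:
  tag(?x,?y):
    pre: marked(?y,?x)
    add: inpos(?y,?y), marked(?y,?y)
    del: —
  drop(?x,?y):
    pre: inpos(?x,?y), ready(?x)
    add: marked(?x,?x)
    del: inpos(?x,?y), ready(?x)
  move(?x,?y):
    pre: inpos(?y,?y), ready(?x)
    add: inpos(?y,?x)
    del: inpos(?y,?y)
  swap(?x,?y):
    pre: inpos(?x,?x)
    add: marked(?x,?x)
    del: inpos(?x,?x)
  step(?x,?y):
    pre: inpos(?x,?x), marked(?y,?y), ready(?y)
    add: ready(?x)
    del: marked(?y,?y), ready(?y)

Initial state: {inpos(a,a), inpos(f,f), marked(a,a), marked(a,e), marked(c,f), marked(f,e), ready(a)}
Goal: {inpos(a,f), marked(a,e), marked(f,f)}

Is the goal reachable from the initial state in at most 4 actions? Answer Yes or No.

Yes

1. tag(e,f)  →  {inpos(a,a), inpos(f,f), marked(a,a), marked(a,e), marked(c,f), marked(f,e), marked(f,f), ready(a)}
2. step(f,a)  →  {inpos(a,a), inpos(f,f), marked(a,e), marked(c,f), marked(f,e), marked(f,f), ready(f)}
3. move(f,a)  →  {inpos(a,f), inpos(f,f), marked(a,e), marked(c,f), marked(f,e), marked(f,f), ready(f)}
optimal plan length = 3; 3 ≤ 4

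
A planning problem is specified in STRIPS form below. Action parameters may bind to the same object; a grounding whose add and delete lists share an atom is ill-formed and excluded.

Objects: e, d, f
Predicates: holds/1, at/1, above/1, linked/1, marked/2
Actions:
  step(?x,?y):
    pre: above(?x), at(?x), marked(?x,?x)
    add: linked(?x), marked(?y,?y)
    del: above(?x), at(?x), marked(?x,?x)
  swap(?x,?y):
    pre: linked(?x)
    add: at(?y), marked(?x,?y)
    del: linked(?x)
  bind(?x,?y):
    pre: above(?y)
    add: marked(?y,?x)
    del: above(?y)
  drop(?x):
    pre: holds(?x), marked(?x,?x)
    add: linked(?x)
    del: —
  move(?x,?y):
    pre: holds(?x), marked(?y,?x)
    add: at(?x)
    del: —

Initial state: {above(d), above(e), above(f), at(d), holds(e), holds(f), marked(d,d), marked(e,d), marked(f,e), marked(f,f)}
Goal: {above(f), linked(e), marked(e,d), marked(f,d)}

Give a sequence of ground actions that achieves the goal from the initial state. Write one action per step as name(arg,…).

step(d,e); drop(e); drop(f); swap(f,d)

1. step(d,e)  →  {above(e), above(f), holds(e), holds(f), linked(d), marked(e,d), marked(e,e), marked(f,e), marked(f,f)}
2. drop(e)  →  {above(e), above(f), holds(e), holds(f), linked(d), linked(e), marked(e,d), marked(e,e), marked(f,e), marked(f,f)}
3. drop(f)  →  {above(e), above(f), holds(e), holds(f), linked(d), linked(e), linked(f), marked(e,d), marked(e,e), marked(f,e), marked(f,f)}
4. swap(f,d)  →  {above(e), above(f), at(d), holds(e), holds(f), linked(d), linked(e), marked(e,d), marked(e,e), marked(f,d), marked(f,e), marked(f,f)}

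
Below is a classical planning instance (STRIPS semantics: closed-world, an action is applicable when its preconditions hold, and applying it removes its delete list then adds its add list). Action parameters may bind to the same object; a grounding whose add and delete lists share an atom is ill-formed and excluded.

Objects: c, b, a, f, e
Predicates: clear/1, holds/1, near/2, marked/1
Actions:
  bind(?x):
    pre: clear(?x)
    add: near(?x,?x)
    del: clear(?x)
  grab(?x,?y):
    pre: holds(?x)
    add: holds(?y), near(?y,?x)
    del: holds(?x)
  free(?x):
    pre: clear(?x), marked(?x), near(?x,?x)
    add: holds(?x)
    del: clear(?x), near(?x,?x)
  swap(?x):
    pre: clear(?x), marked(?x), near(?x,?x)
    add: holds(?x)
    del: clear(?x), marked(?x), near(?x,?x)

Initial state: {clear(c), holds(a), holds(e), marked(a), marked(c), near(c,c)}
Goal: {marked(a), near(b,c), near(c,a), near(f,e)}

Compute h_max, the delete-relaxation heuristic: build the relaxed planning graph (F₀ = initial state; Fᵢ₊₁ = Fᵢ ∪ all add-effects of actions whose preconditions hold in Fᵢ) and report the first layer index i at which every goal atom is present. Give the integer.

2

F0 = init (6 atoms)
F1 = F0 ∪ {holds(b), holds(c), holds(f), near(a,e), near(b,a), near(b,e), near(c,a), near(c,e), near(e,a), near(f,a), near(f,e)}  (17 atoms)
F2 = F1 ∪ {near(a,b), near(a,c), near(a,f), near(b,c), near(b,f), near(c,b), near(c,f), near(e,b), near(e,c), near(e,f), near(f,b), near(f,c)}  (29 atoms)
goal ⊆ F2  ⇒  h_max = 2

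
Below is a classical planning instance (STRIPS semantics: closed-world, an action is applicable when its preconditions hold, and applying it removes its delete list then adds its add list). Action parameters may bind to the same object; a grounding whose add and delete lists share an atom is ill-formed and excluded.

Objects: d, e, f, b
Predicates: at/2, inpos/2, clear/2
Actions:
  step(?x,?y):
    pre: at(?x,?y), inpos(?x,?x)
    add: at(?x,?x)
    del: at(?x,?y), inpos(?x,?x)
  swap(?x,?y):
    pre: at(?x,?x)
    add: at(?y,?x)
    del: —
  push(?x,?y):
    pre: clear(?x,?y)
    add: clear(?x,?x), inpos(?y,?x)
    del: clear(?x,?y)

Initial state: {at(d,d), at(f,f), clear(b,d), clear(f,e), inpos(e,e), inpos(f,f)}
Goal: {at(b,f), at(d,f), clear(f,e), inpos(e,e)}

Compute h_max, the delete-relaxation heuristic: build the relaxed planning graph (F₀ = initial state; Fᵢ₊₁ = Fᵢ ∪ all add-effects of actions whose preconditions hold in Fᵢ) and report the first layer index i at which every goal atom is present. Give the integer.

1

F0 = init (6 atoms)
F1 = F0 ∪ {at(b,d), at(b,f), at(d,f), at(e,d), at(e,f), at(f,d), clear(b,b), clear(f,f), inpos(d,b), inpos(e,f)}  (16 atoms)
goal ⊆ F1  ⇒  h_max = 1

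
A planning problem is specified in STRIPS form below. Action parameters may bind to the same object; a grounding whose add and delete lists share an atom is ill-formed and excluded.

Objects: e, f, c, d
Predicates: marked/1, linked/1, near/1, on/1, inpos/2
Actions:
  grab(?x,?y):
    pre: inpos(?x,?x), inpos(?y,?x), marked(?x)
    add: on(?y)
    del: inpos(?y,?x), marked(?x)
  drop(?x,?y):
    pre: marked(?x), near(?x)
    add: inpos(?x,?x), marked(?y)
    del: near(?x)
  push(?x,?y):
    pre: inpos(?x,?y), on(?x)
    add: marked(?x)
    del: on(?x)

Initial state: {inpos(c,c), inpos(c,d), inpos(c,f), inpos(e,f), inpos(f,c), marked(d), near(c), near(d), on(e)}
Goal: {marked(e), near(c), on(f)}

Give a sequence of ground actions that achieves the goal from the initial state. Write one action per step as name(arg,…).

drop(d,c); grab(c,f); push(e,f)

1. drop(d,c)  →  {inpos(c,c), inpos(c,d), inpos(c,f), inpos(d,d), inpos(e,f), inpos(f,c), marked(c), marked(d), near(c), on(e)}
2. grab(c,f)  →  {inpos(c,c), inpos(c,d), inpos(c,f), inpos(d,d), inpos(e,f), marked(d), near(c), on(e), on(f)}
3. push(e,f)  →  {inpos(c,c), inpos(c,d), inpos(c,f), inpos(d,d), inpos(e,f), marked(d), marked(e), near(c), on(f)}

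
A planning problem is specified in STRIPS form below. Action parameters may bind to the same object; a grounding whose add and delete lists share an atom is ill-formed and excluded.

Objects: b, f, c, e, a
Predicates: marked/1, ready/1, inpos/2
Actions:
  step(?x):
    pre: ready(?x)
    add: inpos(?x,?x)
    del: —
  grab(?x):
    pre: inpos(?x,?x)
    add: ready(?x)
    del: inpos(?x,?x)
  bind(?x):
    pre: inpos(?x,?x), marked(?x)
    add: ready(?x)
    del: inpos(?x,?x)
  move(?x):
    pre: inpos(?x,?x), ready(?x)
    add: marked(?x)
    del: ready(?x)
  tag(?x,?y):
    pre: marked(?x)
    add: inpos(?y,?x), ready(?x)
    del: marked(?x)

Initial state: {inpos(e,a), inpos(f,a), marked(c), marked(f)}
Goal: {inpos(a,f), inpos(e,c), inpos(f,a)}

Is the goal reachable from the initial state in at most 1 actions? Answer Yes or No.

No

1. tag(f,a)  →  {inpos(a,f), inpos(e,a), inpos(f,a), marked(c), ready(f)}
2. tag(c,e)  →  {inpos(a,f), inpos(e,a), inpos(e,c), inpos(f,a), ready(c), ready(f)}
optimal plan length = 2; 2 > 1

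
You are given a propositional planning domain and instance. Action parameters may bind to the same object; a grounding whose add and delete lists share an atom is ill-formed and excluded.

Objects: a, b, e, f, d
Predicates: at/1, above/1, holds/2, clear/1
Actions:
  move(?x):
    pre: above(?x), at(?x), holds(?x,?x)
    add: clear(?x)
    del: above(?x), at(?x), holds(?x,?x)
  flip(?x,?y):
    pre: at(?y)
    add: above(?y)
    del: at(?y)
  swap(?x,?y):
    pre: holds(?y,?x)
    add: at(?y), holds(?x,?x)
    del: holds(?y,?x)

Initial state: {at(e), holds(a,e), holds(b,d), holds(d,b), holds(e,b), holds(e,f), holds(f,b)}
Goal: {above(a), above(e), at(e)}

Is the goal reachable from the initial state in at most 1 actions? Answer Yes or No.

No

1. flip(a,e)  →  {above(e), holds(a,e), holds(b,d), holds(d,b), holds(e,b), holds(e,f), holds(f,b)}
2. swap(b,e)  →  {above(e), at(e), holds(a,e), holds(b,b), holds(b,d), holds(d,b), holds(e,f), holds(f,b)}
3. swap(e,a)  →  {above(e), at(a), at(e), holds(b,b), holds(b,d), holds(d,b), holds(e,e), holds(e,f), holds(f,b)}
4. flip(a,a)  →  {above(a), above(e), at(e), holds(b,b), holds(b,d), holds(d,b), holds(e,e), holds(e,f), holds(f,b)}
optimal plan length = 4; 4 > 1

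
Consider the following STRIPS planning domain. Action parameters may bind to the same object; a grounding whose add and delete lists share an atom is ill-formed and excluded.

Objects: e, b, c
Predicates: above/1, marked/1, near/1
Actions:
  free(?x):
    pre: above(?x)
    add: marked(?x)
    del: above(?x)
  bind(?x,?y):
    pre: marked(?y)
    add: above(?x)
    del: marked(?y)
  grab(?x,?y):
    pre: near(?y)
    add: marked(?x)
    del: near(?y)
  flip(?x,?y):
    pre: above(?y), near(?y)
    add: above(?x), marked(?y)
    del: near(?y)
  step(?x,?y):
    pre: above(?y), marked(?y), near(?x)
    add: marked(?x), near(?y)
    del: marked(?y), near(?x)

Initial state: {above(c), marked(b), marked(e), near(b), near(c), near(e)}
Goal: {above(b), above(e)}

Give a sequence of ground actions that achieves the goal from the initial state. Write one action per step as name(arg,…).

bind(e,e); bind(b,b)

1. bind(e,e)  →  {above(c), above(e), marked(b), near(b), near(c), near(e)}
2. bind(b,b)  →  {above(b), above(c), above(e), near(b), near(c), near(e)}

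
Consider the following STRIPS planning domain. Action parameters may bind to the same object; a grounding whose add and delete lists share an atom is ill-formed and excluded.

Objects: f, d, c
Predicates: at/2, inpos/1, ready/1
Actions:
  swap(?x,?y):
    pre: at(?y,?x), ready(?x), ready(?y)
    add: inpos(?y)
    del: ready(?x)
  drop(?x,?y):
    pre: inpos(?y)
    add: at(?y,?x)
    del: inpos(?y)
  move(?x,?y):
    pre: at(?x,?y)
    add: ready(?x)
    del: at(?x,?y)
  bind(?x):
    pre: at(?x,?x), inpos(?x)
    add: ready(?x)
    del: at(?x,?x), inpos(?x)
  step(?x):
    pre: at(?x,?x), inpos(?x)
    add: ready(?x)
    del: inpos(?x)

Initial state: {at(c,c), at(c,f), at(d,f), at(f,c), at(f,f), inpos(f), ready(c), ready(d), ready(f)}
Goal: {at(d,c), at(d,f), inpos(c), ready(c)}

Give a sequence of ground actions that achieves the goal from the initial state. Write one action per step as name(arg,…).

1. swap(f,d)  →  {at(c,c), at(c,f), at(d,f), at(f,c), at(f,f), inpos(d), inpos(f), ready(c), ready(d)}
2. swap(c,c)  →  {at(c,c), at(c,f), at(d,f), at(f,c), at(f,f), inpos(c), inpos(d), inpos(f), ready(d)}
3. drop(c,d)  →  {at(c,c), at(c,f), at(d,c), at(d,f), at(f,c), at(f,f), inpos(c), inpos(f), ready(d)}
4. move(c,f)  →  {at(c,c), at(d,c), at(d,f), at(f,c), at(f,f), inpos(c), inpos(f), ready(c), ready(d)}

swap(f,d); swap(c,c); drop(c,d); move(c,f)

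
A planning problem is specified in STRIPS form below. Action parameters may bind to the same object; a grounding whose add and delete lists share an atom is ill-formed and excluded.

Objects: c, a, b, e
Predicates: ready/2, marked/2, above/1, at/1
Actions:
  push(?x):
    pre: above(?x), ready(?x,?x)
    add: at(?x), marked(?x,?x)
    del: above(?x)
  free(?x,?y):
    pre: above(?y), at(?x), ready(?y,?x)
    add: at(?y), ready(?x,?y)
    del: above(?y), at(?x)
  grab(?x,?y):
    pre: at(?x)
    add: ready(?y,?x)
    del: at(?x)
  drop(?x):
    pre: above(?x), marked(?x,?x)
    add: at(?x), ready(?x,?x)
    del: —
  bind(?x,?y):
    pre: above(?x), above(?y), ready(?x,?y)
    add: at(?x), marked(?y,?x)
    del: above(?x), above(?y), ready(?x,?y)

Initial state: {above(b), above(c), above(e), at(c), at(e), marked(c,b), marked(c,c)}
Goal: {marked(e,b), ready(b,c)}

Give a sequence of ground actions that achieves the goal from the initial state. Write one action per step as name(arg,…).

1. grab(c,b)  →  {above(b), above(c), above(e), at(e), marked(c,b), marked(c,c), ready(b,c)}
2. grab(e,b)  →  {above(b), above(c), above(e), marked(c,b), marked(c,c), ready(b,c), ready(b,e)}
3. bind(b,e)  →  {above(c), at(b), marked(c,b), marked(c,c), marked(e,b), ready(b,c)}

grab(c,b); grab(e,b); bind(b,e)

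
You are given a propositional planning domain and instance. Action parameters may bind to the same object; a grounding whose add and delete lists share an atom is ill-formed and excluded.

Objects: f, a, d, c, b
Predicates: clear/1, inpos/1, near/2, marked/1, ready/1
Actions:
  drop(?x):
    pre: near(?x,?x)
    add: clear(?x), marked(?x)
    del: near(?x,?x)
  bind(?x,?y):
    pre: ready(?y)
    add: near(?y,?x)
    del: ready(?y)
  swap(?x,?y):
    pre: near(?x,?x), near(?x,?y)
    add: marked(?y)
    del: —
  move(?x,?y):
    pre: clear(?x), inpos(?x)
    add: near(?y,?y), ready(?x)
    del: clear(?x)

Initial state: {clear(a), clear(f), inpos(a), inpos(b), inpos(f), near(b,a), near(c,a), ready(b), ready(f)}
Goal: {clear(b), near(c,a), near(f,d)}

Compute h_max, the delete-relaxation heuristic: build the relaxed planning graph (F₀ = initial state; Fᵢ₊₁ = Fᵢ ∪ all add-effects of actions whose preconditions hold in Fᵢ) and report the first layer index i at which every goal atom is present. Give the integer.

F0 = init (9 atoms)
F1 = F0 ∪ {near(a,a), near(b,b), near(b,c), near(b,d), near(b,f), near(c,c), near(d,d), near(f,a), near(f,b), near(f,c), near(f,d), near(f,f), ready(a)}  (22 atoms)
F2 = F1 ∪ {clear(b), clear(c), clear(d), marked(a), marked(b), marked(c), marked(d), marked(f), near(a,b), near(a,c), near(a,d), near(a,f)}  (34 atoms)
goal ⊆ F2  ⇒  h_max = 2

2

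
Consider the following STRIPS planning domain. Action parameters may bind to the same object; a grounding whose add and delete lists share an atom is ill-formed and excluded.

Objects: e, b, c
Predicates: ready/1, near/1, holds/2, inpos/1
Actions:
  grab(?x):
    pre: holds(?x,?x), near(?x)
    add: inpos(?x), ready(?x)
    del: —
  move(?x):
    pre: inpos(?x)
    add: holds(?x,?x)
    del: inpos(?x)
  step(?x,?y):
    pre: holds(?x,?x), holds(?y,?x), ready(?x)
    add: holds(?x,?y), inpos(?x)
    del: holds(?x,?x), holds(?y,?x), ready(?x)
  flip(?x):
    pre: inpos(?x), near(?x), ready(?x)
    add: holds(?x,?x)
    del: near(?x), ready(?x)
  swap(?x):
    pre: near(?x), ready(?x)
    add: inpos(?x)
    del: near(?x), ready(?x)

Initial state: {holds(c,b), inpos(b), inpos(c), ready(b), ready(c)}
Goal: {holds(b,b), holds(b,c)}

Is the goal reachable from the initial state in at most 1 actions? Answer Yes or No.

No

1. move(b)  →  {holds(b,b), holds(c,b), inpos(c), ready(b), ready(c)}
2. step(b,c)  →  {holds(b,c), inpos(b), inpos(c), ready(c)}
3. move(b)  →  {holds(b,b), holds(b,c), inpos(c), ready(c)}
optimal plan length = 3; 3 > 1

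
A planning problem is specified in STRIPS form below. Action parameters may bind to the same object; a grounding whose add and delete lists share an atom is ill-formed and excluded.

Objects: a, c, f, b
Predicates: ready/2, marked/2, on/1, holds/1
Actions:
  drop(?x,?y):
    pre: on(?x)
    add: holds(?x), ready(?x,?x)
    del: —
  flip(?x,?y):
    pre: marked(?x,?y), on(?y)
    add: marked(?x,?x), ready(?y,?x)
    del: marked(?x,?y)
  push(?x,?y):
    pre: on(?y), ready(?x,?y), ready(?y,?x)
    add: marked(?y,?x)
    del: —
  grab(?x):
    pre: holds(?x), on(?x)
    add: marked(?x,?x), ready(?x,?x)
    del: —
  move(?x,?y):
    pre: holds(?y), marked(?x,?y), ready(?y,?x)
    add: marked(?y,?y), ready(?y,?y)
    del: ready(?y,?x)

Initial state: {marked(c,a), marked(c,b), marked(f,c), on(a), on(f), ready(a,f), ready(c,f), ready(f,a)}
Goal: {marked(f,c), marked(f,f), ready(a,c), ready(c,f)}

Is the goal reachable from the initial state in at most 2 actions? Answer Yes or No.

1. drop(f,a)  →  {holds(f), marked(c,a), marked(c,b), marked(f,c), on(a), on(f), ready(a,f), ready(c,f), ready(f,a), ready(f,f)}
2. flip(c,a)  →  {holds(f), marked(c,b), marked(c,c), marked(f,c), on(a), on(f), ready(a,c), ready(a,f), ready(c,f), ready(f,a), ready(f,f)}
3. push(f,f)  →  {holds(f), marked(c,b), marked(c,c), marked(f,c), marked(f,f), on(a), on(f), ready(a,c), ready(a,f), ready(c,f), ready(f,a), ready(f,f)}
optimal plan length = 3; 3 > 2

No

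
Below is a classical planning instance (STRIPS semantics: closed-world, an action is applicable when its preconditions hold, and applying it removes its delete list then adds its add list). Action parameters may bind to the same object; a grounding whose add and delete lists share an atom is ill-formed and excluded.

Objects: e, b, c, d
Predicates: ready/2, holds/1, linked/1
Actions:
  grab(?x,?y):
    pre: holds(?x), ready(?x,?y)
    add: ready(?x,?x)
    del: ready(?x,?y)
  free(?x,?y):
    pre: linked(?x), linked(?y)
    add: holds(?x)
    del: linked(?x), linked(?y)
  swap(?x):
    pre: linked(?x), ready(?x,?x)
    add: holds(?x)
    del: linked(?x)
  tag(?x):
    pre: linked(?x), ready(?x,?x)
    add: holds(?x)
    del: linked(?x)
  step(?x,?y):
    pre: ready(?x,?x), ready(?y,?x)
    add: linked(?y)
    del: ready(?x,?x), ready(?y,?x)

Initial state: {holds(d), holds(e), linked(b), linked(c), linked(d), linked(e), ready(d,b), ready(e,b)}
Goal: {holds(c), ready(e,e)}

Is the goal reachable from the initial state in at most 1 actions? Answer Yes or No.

No

1. grab(e,b)  →  {holds(d), holds(e), linked(b), linked(c), linked(d), linked(e), ready(d,b), ready(e,e)}
2. free(c,e)  →  {holds(c), holds(d), holds(e), linked(b), linked(d), ready(d,b), ready(e,e)}
optimal plan length = 2; 2 > 1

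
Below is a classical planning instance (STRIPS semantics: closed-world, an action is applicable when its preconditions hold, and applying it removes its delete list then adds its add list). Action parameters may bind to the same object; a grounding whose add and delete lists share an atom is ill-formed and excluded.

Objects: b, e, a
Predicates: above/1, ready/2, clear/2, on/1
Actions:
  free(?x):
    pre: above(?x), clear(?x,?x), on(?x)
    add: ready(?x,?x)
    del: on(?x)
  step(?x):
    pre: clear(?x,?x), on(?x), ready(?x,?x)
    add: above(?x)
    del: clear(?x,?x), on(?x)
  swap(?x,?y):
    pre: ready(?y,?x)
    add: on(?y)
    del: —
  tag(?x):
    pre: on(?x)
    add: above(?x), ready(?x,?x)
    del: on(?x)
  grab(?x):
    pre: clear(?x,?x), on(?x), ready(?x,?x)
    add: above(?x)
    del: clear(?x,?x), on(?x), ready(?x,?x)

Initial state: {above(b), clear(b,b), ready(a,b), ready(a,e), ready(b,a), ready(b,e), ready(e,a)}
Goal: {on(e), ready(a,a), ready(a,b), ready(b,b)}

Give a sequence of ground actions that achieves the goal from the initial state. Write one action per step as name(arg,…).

swap(b,a); swap(e,b); free(b); swap(a,e); tag(a)

1. swap(b,a)  →  {above(b), clear(b,b), on(a), ready(a,b), ready(a,e), ready(b,a), ready(b,e), ready(e,a)}
2. swap(e,b)  →  {above(b), clear(b,b), on(a), on(b), ready(a,b), ready(a,e), ready(b,a), ready(b,e), ready(e,a)}
3. free(b)  →  {above(b), clear(b,b), on(a), ready(a,b), ready(a,e), ready(b,a), ready(b,b), ready(b,e), ready(e,a)}
4. swap(a,e)  →  {above(b), clear(b,b), on(a), on(e), ready(a,b), ready(a,e), ready(b,a), ready(b,b), ready(b,e), ready(e,a)}
5. tag(a)  →  {above(a), above(b), clear(b,b), on(e), ready(a,a), ready(a,b), ready(a,e), ready(b,a), ready(b,b), ready(b,e), ready(e,a)}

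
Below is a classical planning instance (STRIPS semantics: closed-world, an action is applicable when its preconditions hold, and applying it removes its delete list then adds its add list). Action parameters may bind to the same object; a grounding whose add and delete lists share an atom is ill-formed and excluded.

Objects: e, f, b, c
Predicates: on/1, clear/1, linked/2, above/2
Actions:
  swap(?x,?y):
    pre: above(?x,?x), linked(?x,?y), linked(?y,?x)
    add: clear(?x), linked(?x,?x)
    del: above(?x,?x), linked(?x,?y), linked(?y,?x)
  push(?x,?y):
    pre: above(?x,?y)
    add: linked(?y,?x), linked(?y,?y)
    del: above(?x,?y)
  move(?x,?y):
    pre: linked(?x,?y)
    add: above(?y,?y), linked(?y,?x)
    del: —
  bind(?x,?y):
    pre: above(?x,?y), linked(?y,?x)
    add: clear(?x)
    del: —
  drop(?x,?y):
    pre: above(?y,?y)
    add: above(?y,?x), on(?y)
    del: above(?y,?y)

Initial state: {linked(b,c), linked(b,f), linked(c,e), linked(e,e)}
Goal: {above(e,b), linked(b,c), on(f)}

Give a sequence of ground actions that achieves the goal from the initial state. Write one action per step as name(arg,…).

move(e,e); move(b,f); drop(e,f); drop(b,e)

1. move(e,e)  →  {above(e,e), linked(b,c), linked(b,f), linked(c,e), linked(e,e)}
2. move(b,f)  →  {above(e,e), above(f,f), linked(b,c), linked(b,f), linked(c,e), linked(e,e), linked(f,b)}
3. drop(e,f)  →  {above(e,e), above(f,e), linked(b,c), linked(b,f), linked(c,e), linked(e,e), linked(f,b), on(f)}
4. drop(b,e)  →  {above(e,b), above(f,e), linked(b,c), linked(b,f), linked(c,e), linked(e,e), linked(f,b), on(e), on(f)}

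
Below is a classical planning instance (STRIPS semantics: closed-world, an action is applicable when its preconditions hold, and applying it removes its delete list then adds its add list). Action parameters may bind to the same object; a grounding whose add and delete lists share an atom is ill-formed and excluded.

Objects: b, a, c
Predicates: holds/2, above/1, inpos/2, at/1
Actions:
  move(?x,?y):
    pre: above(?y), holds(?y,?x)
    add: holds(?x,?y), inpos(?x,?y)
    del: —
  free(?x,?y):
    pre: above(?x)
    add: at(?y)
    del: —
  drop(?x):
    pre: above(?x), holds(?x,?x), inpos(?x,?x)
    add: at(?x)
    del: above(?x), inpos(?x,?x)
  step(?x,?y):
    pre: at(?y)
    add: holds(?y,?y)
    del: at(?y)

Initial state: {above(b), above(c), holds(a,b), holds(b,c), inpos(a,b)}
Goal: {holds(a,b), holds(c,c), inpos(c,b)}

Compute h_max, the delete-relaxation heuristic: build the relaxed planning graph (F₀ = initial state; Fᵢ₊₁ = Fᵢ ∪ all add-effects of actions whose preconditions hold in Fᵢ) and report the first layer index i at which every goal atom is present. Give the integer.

F0 = init (5 atoms)
F1 = F0 ∪ {at(a), at(b), at(c), holds(c,b), inpos(c,b)}  (10 atoms)
F2 = F1 ∪ {holds(a,a), holds(b,b), holds(c,c), inpos(b,c)}  (14 atoms)
goal ⊆ F2  ⇒  h_max = 2

2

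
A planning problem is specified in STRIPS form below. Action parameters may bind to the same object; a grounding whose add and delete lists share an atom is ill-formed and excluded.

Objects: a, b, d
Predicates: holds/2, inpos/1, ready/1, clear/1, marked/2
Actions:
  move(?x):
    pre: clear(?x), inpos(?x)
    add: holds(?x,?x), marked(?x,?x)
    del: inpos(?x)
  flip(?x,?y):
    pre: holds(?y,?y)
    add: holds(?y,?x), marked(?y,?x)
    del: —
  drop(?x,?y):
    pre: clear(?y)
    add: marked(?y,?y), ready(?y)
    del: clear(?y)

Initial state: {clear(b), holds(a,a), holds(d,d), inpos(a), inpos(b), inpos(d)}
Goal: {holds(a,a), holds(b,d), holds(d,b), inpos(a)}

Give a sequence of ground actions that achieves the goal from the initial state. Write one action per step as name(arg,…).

move(b); flip(b,d); flip(d,b)

1. move(b)  →  {clear(b), holds(a,a), holds(b,b), holds(d,d), inpos(a), inpos(d), marked(b,b)}
2. flip(b,d)  →  {clear(b), holds(a,a), holds(b,b), holds(d,b), holds(d,d), inpos(a), inpos(d), marked(b,b), marked(d,b)}
3. flip(d,b)  →  {clear(b), holds(a,a), holds(b,b), holds(b,d), holds(d,b), holds(d,d), inpos(a), inpos(d), marked(b,b), marked(b,d), marked(d,b)}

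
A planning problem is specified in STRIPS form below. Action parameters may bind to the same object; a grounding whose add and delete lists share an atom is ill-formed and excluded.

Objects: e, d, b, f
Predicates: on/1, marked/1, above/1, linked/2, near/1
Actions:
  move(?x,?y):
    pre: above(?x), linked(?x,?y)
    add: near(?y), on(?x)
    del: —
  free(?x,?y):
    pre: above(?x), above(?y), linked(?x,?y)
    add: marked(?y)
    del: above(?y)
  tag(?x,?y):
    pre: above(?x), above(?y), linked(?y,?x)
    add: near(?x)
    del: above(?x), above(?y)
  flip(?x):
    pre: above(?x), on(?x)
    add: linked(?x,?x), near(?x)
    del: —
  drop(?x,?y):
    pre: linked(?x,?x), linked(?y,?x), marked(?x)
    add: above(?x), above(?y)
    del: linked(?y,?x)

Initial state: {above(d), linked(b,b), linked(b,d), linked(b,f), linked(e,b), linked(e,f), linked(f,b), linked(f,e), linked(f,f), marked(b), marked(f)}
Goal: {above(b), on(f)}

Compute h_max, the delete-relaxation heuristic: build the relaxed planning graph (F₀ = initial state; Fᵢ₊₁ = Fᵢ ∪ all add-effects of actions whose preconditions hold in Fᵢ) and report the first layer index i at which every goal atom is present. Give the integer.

F0 = init (11 atoms)
F1 = F0 ∪ {above(b), above(e), above(f)}  (14 atoms)
F2 = F1 ∪ {marked(d), marked(e), near(b), near(d), near(e), near(f), on(b), on(e), on(f)}  (23 atoms)
goal ⊆ F2  ⇒  h_max = 2

2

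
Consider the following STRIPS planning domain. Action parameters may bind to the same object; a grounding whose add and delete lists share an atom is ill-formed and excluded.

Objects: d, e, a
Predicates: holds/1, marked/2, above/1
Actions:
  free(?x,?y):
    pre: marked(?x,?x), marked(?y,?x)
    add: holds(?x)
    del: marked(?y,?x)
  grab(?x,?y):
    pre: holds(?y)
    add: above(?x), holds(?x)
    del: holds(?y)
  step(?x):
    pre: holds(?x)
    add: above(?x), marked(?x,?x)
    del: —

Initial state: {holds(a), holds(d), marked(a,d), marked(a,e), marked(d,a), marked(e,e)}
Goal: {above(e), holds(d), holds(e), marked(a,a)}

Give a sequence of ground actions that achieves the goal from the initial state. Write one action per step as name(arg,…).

step(a); grab(e,a)

1. step(a)  →  {above(a), holds(a), holds(d), marked(a,a), marked(a,d), marked(a,e), marked(d,a), marked(e,e)}
2. grab(e,a)  →  {above(a), above(e), holds(d), holds(e), marked(a,a), marked(a,d), marked(a,e), marked(d,a), marked(e,e)}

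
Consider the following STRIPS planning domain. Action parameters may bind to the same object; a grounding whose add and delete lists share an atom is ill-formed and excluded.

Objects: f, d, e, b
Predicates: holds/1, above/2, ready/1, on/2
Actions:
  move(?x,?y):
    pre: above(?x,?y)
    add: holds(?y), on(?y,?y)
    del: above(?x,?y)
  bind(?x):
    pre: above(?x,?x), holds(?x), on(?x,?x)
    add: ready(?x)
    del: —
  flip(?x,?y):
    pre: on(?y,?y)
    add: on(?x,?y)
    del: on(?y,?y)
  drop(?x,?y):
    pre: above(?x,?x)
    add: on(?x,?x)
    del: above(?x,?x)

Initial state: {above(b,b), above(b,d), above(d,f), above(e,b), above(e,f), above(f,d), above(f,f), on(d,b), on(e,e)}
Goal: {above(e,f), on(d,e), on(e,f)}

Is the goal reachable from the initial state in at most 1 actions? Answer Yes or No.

No

1. move(f,f)  →  {above(b,b), above(b,d), above(d,f), above(e,b), above(e,f), above(f,d), holds(f), on(d,b), on(e,e), on(f,f)}
2. flip(d,e)  →  {above(b,b), above(b,d), above(d,f), above(e,b), above(e,f), above(f,d), holds(f), on(d,b), on(d,e), on(f,f)}
3. flip(e,f)  →  {above(b,b), above(b,d), above(d,f), above(e,b), above(e,f), above(f,d), holds(f), on(d,b), on(d,e), on(e,f)}
optimal plan length = 3; 3 > 1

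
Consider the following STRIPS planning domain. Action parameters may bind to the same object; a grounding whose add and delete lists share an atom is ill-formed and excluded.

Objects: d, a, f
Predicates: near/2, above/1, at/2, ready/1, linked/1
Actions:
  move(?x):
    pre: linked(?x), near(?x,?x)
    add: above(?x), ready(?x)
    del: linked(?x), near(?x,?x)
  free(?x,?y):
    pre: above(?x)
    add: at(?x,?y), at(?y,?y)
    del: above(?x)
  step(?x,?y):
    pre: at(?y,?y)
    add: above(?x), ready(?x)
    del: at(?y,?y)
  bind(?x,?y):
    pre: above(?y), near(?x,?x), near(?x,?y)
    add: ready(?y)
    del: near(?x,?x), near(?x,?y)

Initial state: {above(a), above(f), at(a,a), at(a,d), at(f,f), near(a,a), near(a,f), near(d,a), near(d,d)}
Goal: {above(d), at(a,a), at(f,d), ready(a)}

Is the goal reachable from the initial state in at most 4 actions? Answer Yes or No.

1. free(f,d)  →  {above(a), at(a,a), at(a,d), at(d,d), at(f,d), at(f,f), near(a,a), near(a,f), near(d,a), near(d,d)}
2. step(d,d)  →  {above(a), above(d), at(a,a), at(a,d), at(f,d), at(f,f), near(a,a), near(a,f), near(d,a), near(d,d), ready(d)}
3. step(a,f)  →  {above(a), above(d), at(a,a), at(a,d), at(f,d), near(a,a), near(a,f), near(d,a), near(d,d), ready(a), ready(d)}
optimal plan length = 3; 3 ≤ 4

Yes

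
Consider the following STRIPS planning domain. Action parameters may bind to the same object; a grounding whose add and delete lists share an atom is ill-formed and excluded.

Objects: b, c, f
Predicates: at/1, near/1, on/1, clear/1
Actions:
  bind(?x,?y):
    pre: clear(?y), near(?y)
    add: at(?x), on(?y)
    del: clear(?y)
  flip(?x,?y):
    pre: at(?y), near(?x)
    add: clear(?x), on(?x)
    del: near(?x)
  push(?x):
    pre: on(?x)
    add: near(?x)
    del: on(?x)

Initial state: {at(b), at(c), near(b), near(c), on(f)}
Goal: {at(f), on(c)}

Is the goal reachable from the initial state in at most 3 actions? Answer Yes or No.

Yes

1. flip(c,b)  →  {at(b), at(c), clear(c), near(b), on(c), on(f)}
2. push(c)  →  {at(b), at(c), clear(c), near(b), near(c), on(f)}
3. bind(f,c)  →  {at(b), at(c), at(f), near(b), near(c), on(c), on(f)}
optimal plan length = 3; 3 ≤ 3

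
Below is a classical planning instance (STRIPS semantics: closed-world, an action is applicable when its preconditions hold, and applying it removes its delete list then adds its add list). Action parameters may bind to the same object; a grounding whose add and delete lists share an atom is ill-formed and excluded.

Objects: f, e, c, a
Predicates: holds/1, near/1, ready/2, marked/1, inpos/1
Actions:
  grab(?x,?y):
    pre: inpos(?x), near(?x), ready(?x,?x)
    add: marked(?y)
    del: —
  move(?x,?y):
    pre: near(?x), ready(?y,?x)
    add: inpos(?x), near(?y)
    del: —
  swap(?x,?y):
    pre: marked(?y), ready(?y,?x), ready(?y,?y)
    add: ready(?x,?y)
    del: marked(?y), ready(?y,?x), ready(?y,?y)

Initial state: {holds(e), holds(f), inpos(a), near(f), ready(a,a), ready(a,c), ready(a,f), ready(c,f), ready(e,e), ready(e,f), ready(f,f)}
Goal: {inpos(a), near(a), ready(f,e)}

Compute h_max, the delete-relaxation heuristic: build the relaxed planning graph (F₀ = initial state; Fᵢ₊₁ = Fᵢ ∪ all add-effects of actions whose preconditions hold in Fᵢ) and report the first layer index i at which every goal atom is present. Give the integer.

F0 = init (11 atoms)
F1 = F0 ∪ {inpos(f), near(a), near(c), near(e)}  (15 atoms)
F2 = F1 ∪ {inpos(c), inpos(e), marked(a), marked(c), marked(e), marked(f)}  (21 atoms)
F3 = F2 ∪ {ready(c,a), ready(f,a), ready(f,e)}  (24 atoms)
goal ⊆ F3  ⇒  h_max = 3

3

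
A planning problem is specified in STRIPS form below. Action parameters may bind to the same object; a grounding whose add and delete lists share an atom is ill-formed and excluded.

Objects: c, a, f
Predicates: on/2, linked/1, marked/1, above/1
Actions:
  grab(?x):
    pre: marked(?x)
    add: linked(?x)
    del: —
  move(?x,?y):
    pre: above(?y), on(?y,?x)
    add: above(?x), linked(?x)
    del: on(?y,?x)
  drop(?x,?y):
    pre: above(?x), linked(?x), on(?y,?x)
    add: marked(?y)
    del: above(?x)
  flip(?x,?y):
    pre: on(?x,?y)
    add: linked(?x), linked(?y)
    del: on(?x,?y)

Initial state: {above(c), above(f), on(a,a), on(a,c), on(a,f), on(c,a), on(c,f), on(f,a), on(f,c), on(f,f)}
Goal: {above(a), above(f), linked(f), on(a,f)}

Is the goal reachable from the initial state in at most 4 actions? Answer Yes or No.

Yes

1. move(a,c)  →  {above(a), above(c), above(f), linked(a), on(a,a), on(a,c), on(a,f), on(c,f), on(f,a), on(f,c), on(f,f)}
2. move(f,c)  →  {above(a), above(c), above(f), linked(a), linked(f), on(a,a), on(a,c), on(a,f), on(f,a), on(f,c), on(f,f)}
optimal plan length = 2; 2 ≤ 4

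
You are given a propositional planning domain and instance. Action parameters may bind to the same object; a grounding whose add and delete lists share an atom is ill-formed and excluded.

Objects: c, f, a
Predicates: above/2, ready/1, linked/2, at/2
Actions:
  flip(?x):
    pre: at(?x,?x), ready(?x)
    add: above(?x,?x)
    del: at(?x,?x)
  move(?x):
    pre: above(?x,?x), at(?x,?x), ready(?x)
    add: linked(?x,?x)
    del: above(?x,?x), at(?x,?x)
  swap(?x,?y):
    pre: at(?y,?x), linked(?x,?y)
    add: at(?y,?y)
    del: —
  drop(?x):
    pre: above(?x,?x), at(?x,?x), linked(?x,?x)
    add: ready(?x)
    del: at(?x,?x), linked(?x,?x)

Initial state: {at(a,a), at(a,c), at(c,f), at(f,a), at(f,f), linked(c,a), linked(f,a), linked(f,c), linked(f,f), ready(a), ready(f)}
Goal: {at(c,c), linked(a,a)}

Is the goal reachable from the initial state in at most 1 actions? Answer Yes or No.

1. flip(a)  →  {above(a,a), at(a,c), at(c,f), at(f,a), at(f,f), linked(c,a), linked(f,a), linked(f,c), linked(f,f), ready(a), ready(f)}
2. swap(c,a)  →  {above(a,a), at(a,a), at(a,c), at(c,f), at(f,a), at(f,f), linked(c,a), linked(f,a), linked(f,c), linked(f,f), ready(a), ready(f)}
3. move(a)  →  {at(a,c), at(c,f), at(f,a), at(f,f), linked(a,a), linked(c,a), linked(f,a), linked(f,c), linked(f,f), ready(a), ready(f)}
4. swap(f,c)  →  {at(a,c), at(c,c), at(c,f), at(f,a), at(f,f), linked(a,a), linked(c,a), linked(f,a), linked(f,c), linked(f,f), ready(a), ready(f)}
optimal plan length = 4; 4 > 1

No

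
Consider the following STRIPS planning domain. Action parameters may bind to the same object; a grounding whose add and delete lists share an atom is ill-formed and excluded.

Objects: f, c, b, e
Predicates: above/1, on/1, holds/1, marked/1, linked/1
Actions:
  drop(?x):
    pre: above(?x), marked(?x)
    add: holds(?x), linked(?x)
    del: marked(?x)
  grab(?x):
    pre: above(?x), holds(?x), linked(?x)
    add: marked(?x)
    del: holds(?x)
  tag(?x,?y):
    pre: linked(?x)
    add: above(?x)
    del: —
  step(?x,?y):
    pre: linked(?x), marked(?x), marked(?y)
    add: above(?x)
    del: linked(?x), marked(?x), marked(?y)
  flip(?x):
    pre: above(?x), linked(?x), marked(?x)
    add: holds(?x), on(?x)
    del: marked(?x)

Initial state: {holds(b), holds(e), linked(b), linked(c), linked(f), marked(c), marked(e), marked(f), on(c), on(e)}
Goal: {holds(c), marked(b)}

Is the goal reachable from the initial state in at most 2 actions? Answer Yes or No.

1. tag(c,f)  →  {above(c), holds(b), holds(e), linked(b), linked(c), linked(f), marked(c), marked(e), marked(f), on(c), on(e)}
2. drop(c)  →  {above(c), holds(b), holds(c), holds(e), linked(b), linked(c), linked(f), marked(e), marked(f), on(c), on(e)}
3. tag(b,f)  →  {above(b), above(c), holds(b), holds(c), holds(e), linked(b), linked(c), linked(f), marked(e), marked(f), on(c), on(e)}
4. grab(b)  →  {above(b), above(c), holds(c), holds(e), linked(b), linked(c), linked(f), marked(b), marked(e), marked(f), on(c), on(e)}
optimal plan length = 4; 4 > 2

No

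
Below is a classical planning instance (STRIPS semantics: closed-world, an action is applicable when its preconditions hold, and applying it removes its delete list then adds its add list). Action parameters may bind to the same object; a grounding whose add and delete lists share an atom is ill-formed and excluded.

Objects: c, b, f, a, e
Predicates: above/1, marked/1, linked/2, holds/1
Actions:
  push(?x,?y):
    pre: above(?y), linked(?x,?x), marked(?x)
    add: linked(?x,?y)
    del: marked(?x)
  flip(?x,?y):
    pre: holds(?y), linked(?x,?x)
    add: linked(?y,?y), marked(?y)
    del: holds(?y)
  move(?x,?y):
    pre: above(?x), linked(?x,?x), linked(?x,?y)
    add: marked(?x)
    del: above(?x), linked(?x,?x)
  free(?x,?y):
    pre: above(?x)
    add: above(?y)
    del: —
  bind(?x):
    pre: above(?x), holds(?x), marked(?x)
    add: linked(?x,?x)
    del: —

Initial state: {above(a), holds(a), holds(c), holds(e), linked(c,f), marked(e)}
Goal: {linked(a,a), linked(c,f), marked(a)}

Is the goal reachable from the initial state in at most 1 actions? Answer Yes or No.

1. free(a,e)  →  {above(a), above(e), holds(a), holds(c), holds(e), linked(c,f), marked(e)}
2. bind(e)  →  {above(a), above(e), holds(a), holds(c), holds(e), linked(c,f), linked(e,e), marked(e)}
3. flip(e,a)  →  {above(a), above(e), holds(c), holds(e), linked(a,a), linked(c,f), linked(e,e), marked(a), marked(e)}
optimal plan length = 3; 3 > 1

No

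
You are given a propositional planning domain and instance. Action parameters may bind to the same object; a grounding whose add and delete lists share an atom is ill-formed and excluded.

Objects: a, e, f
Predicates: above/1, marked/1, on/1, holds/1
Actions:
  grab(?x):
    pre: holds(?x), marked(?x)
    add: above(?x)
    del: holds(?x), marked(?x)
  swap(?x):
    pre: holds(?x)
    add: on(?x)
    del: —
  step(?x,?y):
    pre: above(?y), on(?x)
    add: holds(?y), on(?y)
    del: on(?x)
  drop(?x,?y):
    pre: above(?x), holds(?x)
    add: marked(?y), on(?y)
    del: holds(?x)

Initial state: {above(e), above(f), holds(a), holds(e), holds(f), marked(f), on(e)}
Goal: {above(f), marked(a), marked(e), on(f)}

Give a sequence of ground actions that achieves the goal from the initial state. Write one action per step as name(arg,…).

swap(f); drop(e,a); drop(f,e)

1. swap(f)  →  {above(e), above(f), holds(a), holds(e), holds(f), marked(f), on(e), on(f)}
2. drop(e,a)  →  {above(e), above(f), holds(a), holds(f), marked(a), marked(f), on(a), on(e), on(f)}
3. drop(f,e)  →  {above(e), above(f), holds(a), marked(a), marked(e), marked(f), on(a), on(e), on(f)}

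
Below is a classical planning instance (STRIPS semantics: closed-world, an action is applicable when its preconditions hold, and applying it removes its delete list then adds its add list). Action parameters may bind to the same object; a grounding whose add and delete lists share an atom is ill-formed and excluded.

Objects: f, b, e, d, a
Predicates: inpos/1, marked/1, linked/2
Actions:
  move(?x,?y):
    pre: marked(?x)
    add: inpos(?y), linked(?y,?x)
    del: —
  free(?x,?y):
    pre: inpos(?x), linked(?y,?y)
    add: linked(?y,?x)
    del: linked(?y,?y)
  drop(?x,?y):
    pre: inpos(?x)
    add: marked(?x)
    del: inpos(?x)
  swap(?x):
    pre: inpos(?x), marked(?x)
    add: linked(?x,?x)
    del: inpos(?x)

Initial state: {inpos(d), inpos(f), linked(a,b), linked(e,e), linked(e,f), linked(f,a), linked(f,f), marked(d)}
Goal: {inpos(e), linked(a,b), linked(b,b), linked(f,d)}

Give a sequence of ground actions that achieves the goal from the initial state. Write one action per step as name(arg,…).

1. move(d,f)  →  {inpos(d), inpos(f), linked(a,b), linked(e,e), linked(e,f), linked(f,a), linked(f,d), linked(f,f), marked(d)}
2. move(d,b)  →  {inpos(b), inpos(d), inpos(f), linked(a,b), linked(b,d), linked(e,e), linked(e,f), linked(f,a), linked(f,d), linked(f,f), marked(d)}
3. move(d,e)  →  {inpos(b), inpos(d), inpos(e), inpos(f), linked(a,b), linked(b,d), linked(e,d), linked(e,e), linked(e,f), linked(f,a), linked(f,d), linked(f,f), marked(d)}
4. drop(b,f)  →  {inpos(d), inpos(e), inpos(f), linked(a,b), linked(b,d), linked(e,d), linked(e,e), linked(e,f), linked(f,a), linked(f,d), linked(f,f), marked(b), marked(d)}
5. move(b,b)  →  {inpos(b), inpos(d), inpos(e), inpos(f), linked(a,b), linked(b,b), linked(b,d), linked(e,d), linked(e,e), linked(e,f), linked(f,a), linked(f,d), linked(f,f), marked(b), marked(d)}

move(d,f); move(d,b); move(d,e); drop(b,f); move(b,b)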